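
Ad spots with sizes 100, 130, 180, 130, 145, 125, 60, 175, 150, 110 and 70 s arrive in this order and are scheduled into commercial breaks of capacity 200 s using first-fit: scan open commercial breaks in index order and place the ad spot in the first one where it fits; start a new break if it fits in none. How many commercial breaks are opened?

  100 → break 1 (new)  [load 100/200]
  130 → break 2 (new)  [load 130/200]
  180 → break 3 (new)  [load 180/200]
  130 → break 4 (new)  [load 130/200]
  145 → break 5 (new)  [load 145/200]
  125 → break 6 (new)  [load 125/200]
  60 → break 1  [load 160/200]
  175 → break 7 (new)  [load 175/200]
  150 → break 8 (new)  [load 150/200]
  110 → break 9 (new)  [load 110/200]
  70 → break 2  [load 200/200]
9 commercial breaks opened.

9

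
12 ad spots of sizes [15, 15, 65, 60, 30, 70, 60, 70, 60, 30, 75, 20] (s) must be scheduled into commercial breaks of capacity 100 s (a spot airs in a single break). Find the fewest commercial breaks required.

7

Total = 75 + 70 + 70 + 65 + 60 + 60 + 60 + 30 + 30 + 20 + 15 + 15 = 570 s.
Lower bound: ⌈570/100⌉ = 6 commercial breaks.
Also, 7 ad spots each exceed 50 s, and no two of those can share a break, so at least 7 commercial breaks are needed.
A packing using 7 commercial breaks:
  break 1: 75 + 20 = 95
  break 2: 70 + 30 = 100
  break 3: 70 + 30 = 100
  break 4: 65 + 15 + 15 = 95
  break 5: 60 = 60
  break 6: 60 = 60
  break 7: 60 = 60
This matches the lower bound, so 7 is optimal.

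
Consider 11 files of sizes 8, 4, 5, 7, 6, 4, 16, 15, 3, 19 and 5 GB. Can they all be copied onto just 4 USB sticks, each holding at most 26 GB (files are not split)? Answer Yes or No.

Yes

A valid assignment using 4 USB sticks:
  USB stick 1: 19 + 7 = 26
  USB stick 2: 16 + 8 = 24
  USB stick 3: 15 + 6 + 5 = 26
  USB stick 4: 5 + 4 + 4 + 3 = 16
Every load is within 26 GB, so 4 USB sticks suffice.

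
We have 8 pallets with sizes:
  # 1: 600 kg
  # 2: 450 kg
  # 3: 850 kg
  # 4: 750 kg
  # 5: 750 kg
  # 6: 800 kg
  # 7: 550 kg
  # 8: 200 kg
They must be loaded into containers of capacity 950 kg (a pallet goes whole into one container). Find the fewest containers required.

Total = 850 + 800 + 750 + 750 + 600 + 550 + 450 + 200 = 4950 kg.
Lower bound: ⌈4950/950⌉ = 6 containers.
A packing using 7 containers:
  container 1: 850 = 850
  container 2: 800 = 800
  container 3: 750 + 200 = 950
  container 4: 750 = 750
  container 5: 600 = 600
  container 6: 550 = 550
  container 7: 450 = 450
No arrangement into 6 containers stays within capacity, so 7 is optimal.

7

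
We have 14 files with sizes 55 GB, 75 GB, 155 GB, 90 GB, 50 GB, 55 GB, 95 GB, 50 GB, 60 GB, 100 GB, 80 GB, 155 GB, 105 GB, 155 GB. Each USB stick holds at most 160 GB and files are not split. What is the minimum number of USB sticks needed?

Total = 155 + 155 + 155 + 105 + 100 + 95 + 90 + 80 + 75 + 60 + 55 + 55 + 50 + 50 = 1280 GB.
Lower bound: ⌈1280/160⌉ = 8 USB sticks.
A packing using 9 USB sticks:
  USB stick 1: 155 = 155
  USB stick 2: 155 = 155
  USB stick 3: 155 = 155
  USB stick 4: 105 + 55 = 160
  USB stick 5: 100 + 60 = 160
  USB stick 6: 95 + 55 = 150
  USB stick 7: 90 + 50 = 140
  USB stick 8: 80 + 75 = 155
  USB stick 9: 50 = 50
No arrangement into 8 USB sticks stays within capacity, so 9 is optimal.

9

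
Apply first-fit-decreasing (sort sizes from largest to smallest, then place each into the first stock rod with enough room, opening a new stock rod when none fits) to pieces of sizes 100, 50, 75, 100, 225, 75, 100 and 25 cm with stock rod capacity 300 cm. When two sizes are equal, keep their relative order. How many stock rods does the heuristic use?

Sorted descending: 225, 100, 100, 100, 75, 75, 50, 25.
  225 → stock rod 1 (new)  [load 225/300]
  100 → stock rod 2 (new)  [load 100/300]
  100 → stock rod 2  [load 200/300]
  100 → stock rod 2  [load 300/300]
  75 → stock rod 1  [load 300/300]
  75 → stock rod 3 (new)  [load 75/300]
  50 → stock rod 3  [load 125/300]
  25 → stock rod 3  [load 150/300]
3 stock rods opened.

3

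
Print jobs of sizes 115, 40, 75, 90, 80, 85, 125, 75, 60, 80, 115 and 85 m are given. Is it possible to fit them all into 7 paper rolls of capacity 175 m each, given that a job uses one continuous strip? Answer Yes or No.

A valid assignment using 7 paper rolls:
  roll 1: 125 + 40 = 165
  roll 2: 115 + 60 = 175
  roll 3: 115 = 115
  roll 4: 90 + 85 = 175
  roll 5: 85 + 80 = 165
  roll 6: 80 + 75 = 155
  roll 7: 75 = 75
Every load is within 175 m, so 7 paper rolls suffice.

Yes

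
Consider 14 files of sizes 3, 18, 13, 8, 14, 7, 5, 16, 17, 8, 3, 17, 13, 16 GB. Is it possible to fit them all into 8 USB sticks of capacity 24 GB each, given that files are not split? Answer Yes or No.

A valid assignment using 8 USB sticks:
  USB stick 1: 18 + 5 = 23
  USB stick 2: 17 + 7 = 24
  USB stick 3: 17 + 3 + 3 = 23
  USB stick 4: 16 + 8 = 24
  USB stick 5: 16 + 8 = 24
  USB stick 6: 14 = 14
  USB stick 7: 13 = 13
  USB stick 8: 13 = 13
Every load is within 24 GB, so 8 USB sticks suffice.

Yes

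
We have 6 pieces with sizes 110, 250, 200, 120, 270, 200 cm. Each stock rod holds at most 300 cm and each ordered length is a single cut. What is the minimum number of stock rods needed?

Total = 270 + 250 + 200 + 200 + 120 + 110 = 1150 cm.
Lower bound: ⌈1150/300⌉ = 4 stock rods.
A packing using 5 stock rods:
  stock rod 1: 270 = 270
  stock rod 2: 250 = 250
  stock rod 3: 200 = 200
  stock rod 4: 200 = 200
  stock rod 5: 120 + 110 = 230
No arrangement into 4 stock rods stays within capacity, so 5 is optimal.

5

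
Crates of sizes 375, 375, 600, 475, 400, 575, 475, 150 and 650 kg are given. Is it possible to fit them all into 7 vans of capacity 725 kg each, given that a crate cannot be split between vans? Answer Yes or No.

No

Total = 4075 kg; ⌈4075/725⌉ = 6.
8 crates each exceed half the capacity and cannot share a van, forcing at least 8 vans.
At least 8 vans are required, but only 7 are allowed.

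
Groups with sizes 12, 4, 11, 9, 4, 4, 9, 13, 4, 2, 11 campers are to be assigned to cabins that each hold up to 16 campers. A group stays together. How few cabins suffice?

Total = 13 + 12 + 11 + 11 + 9 + 9 + 4 + 4 + 4 + 4 + 2 = 83 campers.
Lower bound: ⌈83/16⌉ = 6 cabins.
A packing using 6 cabins:
  cabin 1: 13 + 2 = 15
  cabin 2: 12 + 4 = 16
  cabin 3: 11 + 4 = 15
  cabin 4: 11 + 4 = 15
  cabin 5: 9 + 4 = 13
  cabin 6: 9 = 9
This matches the lower bound, so 6 is optimal.

6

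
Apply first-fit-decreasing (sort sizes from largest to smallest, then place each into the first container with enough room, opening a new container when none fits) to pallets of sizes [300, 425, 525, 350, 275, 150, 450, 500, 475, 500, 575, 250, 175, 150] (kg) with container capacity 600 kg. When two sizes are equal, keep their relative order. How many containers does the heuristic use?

10

Sorted descending: 575, 525, 500, 500, 475, 450, 425, 350, 300, 275, 250, 175, 150, 150.
  575 → container 1 (new)  [load 575/600]
  525 → container 2 (new)  [load 525/600]
  500 → container 3 (new)  [load 500/600]
  500 → container 4 (new)  [load 500/600]
  475 → container 5 (new)  [load 475/600]
  450 → container 6 (new)  [load 450/600]
  425 → container 7 (new)  [load 425/600]
  350 → container 8 (new)  [load 350/600]
  300 → container 9 (new)  [load 300/600]
  275 → container 9  [load 575/600]
  250 → container 8  [load 600/600]
  175 → container 7  [load 600/600]
  150 → container 6  [load 600/600]
  150 → container 10 (new)  [load 150/600]
10 containers opened.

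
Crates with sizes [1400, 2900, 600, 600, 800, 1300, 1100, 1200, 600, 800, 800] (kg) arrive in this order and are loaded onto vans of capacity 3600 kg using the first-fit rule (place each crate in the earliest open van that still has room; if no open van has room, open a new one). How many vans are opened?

4

  1400 → van 1 (new)  [load 1400/3600]
  2900 → van 2 (new)  [load 2900/3600]
  600 → van 1  [load 2000/3600]
  600 → van 1  [load 2600/3600]
  800 → van 1  [load 3400/3600]
  1300 → van 3 (new)  [load 1300/3600]
  1100 → van 3  [load 2400/3600]
  1200 → van 3  [load 3600/3600]
  600 → van 2  [load 3500/3600]
  800 → van 4 (new)  [load 800/3600]
  800 → van 4  [load 1600/3600]
4 vans opened.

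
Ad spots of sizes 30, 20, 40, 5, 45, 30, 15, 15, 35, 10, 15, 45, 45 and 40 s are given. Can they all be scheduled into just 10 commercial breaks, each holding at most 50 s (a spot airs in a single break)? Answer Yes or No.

Yes

A valid assignment using 9 commercial breaks:
  break 1: 45 + 5 = 50
  break 2: 45 = 45
  break 3: 45 = 45
  break 4: 40 + 10 = 50
  break 5: 40 = 40
  break 6: 35 + 15 = 50
  break 7: 30 + 20 = 50
  break 8: 30 + 15 = 45
  break 9: 15 = 15
That uses only 9 ≤ 10, so 10 commercial breaks are enough.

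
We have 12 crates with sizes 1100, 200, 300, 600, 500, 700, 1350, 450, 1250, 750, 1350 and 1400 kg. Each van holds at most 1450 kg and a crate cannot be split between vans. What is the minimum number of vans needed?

8

Total = 1400 + 1350 + 1350 + 1250 + 1100 + 750 + 700 + 600 + 500 + 450 + 300 + 200 = 9950 kg.
Lower bound: ⌈9950/1450⌉ = 7 vans.
A packing using 8 vans:
  van 1: 1400 = 1400
  van 2: 1350 = 1350
  van 3: 1350 = 1350
  van 4: 1250 + 200 = 1450
  van 5: 1100 + 300 = 1400
  van 6: 750 + 700 = 1450
  van 7: 600 + 500 = 1100
  van 8: 450 = 450
No arrangement into 7 vans stays within capacity, so 8 is optimal.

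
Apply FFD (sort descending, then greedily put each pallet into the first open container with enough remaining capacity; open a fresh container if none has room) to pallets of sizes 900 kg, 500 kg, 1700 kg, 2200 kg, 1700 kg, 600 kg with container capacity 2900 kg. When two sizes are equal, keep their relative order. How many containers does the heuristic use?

Sorted descending: 2200, 1700, 1700, 900, 600, 500.
  2200 → container 1 (new)  [load 2200/2900]
  1700 → container 2 (new)  [load 1700/2900]
  1700 → container 3 (new)  [load 1700/2900]
  900 → container 2  [load 2600/2900]
  600 → container 1  [load 2800/2900]
  500 → container 3  [load 2200/2900]
3 containers opened.

3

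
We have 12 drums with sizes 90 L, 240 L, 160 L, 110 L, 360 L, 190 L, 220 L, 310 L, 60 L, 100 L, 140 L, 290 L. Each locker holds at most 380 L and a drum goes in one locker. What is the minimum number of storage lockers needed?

7

Total = 360 + 310 + 290 + 240 + 220 + 190 + 160 + 140 + 110 + 100 + 90 + 60 = 2270 L.
Lower bound: ⌈2270/380⌉ = 6 storage lockers.
A packing using 7 storage lockers:
  locker 1: 360 = 360
  locker 2: 310 + 60 = 370
  locker 3: 290 + 90 = 380
  locker 4: 240 + 140 = 380
  locker 5: 220 + 160 = 380
  locker 6: 190 + 110 = 300
  locker 7: 100 = 100
No arrangement into 6 storage lockers stays within capacity, so 7 is optimal.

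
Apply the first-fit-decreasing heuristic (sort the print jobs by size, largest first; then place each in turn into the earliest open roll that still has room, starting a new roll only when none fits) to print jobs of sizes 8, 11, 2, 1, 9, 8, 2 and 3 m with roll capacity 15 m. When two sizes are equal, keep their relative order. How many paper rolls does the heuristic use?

4

Sorted descending: 11, 9, 8, 8, 3, 2, 2, 1.
  11 → roll 1 (new)  [load 11/15]
  9 → roll 2 (new)  [load 9/15]
  8 → roll 3 (new)  [load 8/15]
  8 → roll 4 (new)  [load 8/15]
  3 → roll 1  [load 14/15]
  2 → roll 2  [load 11/15]
  2 → roll 2  [load 13/15]
  1 → roll 1  [load 15/15]
4 paper rolls opened.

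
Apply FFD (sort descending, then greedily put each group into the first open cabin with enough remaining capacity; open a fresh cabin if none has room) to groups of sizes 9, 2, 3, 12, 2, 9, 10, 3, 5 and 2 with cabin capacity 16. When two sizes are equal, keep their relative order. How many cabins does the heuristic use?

Sorted descending: 12, 10, 9, 9, 5, 3, 3, 2, 2, 2.
  12 → cabin 1 (new)  [load 12/16]
  10 → cabin 2 (new)  [load 10/16]
  9 → cabin 3 (new)  [load 9/16]
  9 → cabin 4 (new)  [load 9/16]
  5 → cabin 2  [load 15/16]
  3 → cabin 1  [load 15/16]
  3 → cabin 3  [load 12/16]
  2 → cabin 3  [load 14/16]
  2 → cabin 3  [load 16/16]
  2 → cabin 4  [load 11/16]
4 cabins opened.

4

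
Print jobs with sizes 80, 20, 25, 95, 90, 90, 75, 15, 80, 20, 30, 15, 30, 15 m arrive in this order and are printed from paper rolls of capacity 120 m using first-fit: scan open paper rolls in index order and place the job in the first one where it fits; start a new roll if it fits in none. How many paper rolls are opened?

6

  80 → roll 1 (new)  [load 80/120]
  20 → roll 1  [load 100/120]
  25 → roll 2 (new)  [load 25/120]
  95 → roll 2  [load 120/120]
  90 → roll 3 (new)  [load 90/120]
  90 → roll 4 (new)  [load 90/120]
  75 → roll 5 (new)  [load 75/120]
  15 → roll 1  [load 115/120]
  80 → roll 6 (new)  [load 80/120]
  20 → roll 3  [load 110/120]
  30 → roll 4  [load 120/120]
  15 → roll 5  [load 90/120]
  30 → roll 5  [load 120/120]
  15 → roll 6  [load 95/120]
6 paper rolls opened.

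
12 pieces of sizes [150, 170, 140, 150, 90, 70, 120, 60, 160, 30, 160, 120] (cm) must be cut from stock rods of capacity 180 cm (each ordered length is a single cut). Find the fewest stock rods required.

Total = 170 + 160 + 160 + 150 + 150 + 140 + 120 + 120 + 90 + 70 + 60 + 30 = 1420 cm.
Lower bound: ⌈1420/180⌉ = 8 stock rods.
A packing using 9 stock rods:
  stock rod 1: 170 = 170
  stock rod 2: 160 = 160
  stock rod 3: 160 = 160
  stock rod 4: 150 + 30 = 180
  stock rod 5: 150 = 150
  stock rod 6: 140 = 140
  stock rod 7: 120 + 60 = 180
  stock rod 8: 120 = 120
  stock rod 9: 90 + 70 = 160
No arrangement into 8 stock rods stays within capacity, so 9 is optimal.

9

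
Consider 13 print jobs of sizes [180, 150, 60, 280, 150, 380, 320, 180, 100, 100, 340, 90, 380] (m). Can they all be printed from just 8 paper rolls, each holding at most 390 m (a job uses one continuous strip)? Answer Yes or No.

Yes

A valid assignment using 8 paper rolls:
  roll 1: 380 = 380
  roll 2: 380 = 380
  roll 3: 340 = 340
  roll 4: 320 + 60 = 380
  roll 5: 280 + 100 = 380
  roll 6: 180 + 180 = 360
  roll 7: 150 + 150 + 90 = 390
  roll 8: 100 = 100
Every load is within 390 m, so 8 paper rolls suffice.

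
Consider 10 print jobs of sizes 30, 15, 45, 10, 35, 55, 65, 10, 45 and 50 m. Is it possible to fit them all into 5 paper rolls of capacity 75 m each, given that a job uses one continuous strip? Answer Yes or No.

Total = 360 m; ⌈360/75⌉ = 5.
The bound of 5 does not rule out 5, but exhaustive search shows no assignment into 5 paper rolls of capacity 75 m exists — the minimum is 6.

No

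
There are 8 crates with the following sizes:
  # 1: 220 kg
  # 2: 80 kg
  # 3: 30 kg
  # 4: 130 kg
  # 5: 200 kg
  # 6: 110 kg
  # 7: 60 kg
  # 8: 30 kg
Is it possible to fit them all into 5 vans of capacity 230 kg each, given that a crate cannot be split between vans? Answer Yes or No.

A valid assignment using 4 vans:
  van 1: 220 = 220
  van 2: 200 + 30 = 230
  van 3: 130 + 80 = 210
  van 4: 110 + 60 + 30 = 200
That uses only 4 ≤ 5, so 5 vans are enough.

Yes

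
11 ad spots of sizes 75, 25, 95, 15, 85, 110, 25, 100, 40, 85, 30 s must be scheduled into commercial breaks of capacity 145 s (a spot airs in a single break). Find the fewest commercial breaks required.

Total = 110 + 100 + 95 + 85 + 85 + 75 + 40 + 30 + 25 + 25 + 15 = 685 s.
Lower bound: ⌈685/145⌉ = 5 commercial breaks.
Also, 6 ad spots each exceed 145/2 s, and no two of those can share a break, so at least 6 commercial breaks are needed.
A packing using 6 commercial breaks:
  break 1: 110 + 30 = 140
  break 2: 100 + 40 = 140
  break 3: 95 + 25 + 25 = 145
  break 4: 85 + 15 = 100
  break 5: 85 = 85
  break 6: 75 = 75
This matches the lower bound, so 6 is optimal.

6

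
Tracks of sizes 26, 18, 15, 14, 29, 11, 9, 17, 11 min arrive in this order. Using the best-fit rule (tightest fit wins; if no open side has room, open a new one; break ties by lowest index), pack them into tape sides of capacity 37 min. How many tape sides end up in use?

5

  26 → side 1 (new)  [load 26/37]
  18 → side 2 (new)  [load 18/37]
  15 → side 2  [load 33/37]
  14 → side 3 (new)  [load 14/37]
  29 → side 4 (new)  [load 29/37]
  11 → side 1  [load 37/37]
  9 → side 3  [load 23/37]
  17 → side 5 (new)  [load 17/37]
  11 → side 3  [load 34/37]
5 tape sides opened.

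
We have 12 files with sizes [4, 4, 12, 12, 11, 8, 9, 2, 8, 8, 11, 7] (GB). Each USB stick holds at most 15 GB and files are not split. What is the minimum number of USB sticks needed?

8

Total = 12 + 12 + 11 + 11 + 9 + 8 + 8 + 8 + 7 + 4 + 4 + 2 = 96 GB.
Lower bound: ⌈96/15⌉ = 7 USB sticks.
Also, 8 files each exceed 15/2 GB, and no two of those can share a USB stick, so at least 8 USB sticks are needed.
A packing using 8 USB sticks:
  USB stick 1: 12 + 2 = 14
  USB stick 2: 12 = 12
  USB stick 3: 11 + 4 = 15
  USB stick 4: 11 + 4 = 15
  USB stick 5: 9 = 9
  USB stick 6: 8 + 7 = 15
  USB stick 7: 8 = 8
  USB stick 8: 8 = 8
This matches the lower bound, so 8 is optimal.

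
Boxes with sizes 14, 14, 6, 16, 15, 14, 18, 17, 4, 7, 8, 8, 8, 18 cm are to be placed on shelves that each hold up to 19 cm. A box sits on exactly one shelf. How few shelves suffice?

11

Total = 18 + 18 + 17 + 16 + 15 + 14 + 14 + 14 + 8 + 8 + 8 + 7 + 6 + 4 = 167 cm.
Lower bound: ⌈167/19⌉ = 9 shelves.
A packing using 11 shelves:
  shelf 1: 18 = 18
  shelf 2: 18 = 18
  shelf 3: 17 = 17
  shelf 4: 16 = 16
  shelf 5: 15 + 4 = 19
  shelf 6: 14 = 14
  shelf 7: 14 = 14
  shelf 8: 14 = 14
  shelf 9: 8 + 8 = 16
  shelf 10: 8 + 7 = 15
  shelf 11: 6 = 6
No arrangement into 10 shelves stays within capacity, so 11 is optimal.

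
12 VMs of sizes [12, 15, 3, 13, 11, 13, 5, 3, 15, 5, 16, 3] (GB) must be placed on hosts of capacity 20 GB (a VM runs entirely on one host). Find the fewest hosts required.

Total = 16 + 15 + 15 + 13 + 13 + 12 + 11 + 5 + 5 + 3 + 3 + 3 = 114 GB.
Lower bound: ⌈114/20⌉ = 6 hosts.
Also, 7 VMs each exceed 10 GB, and no two of those can share a host, so at least 7 hosts are needed.
A packing using 7 hosts:
  host 1: 16 + 3 = 19
  host 2: 15 + 5 = 20
  host 3: 15 + 5 = 20
  host 4: 13 + 3 + 3 = 19
  host 5: 13 = 13
  host 6: 12 = 12
  host 7: 11 = 11
This matches the lower bound, so 7 is optimal.

7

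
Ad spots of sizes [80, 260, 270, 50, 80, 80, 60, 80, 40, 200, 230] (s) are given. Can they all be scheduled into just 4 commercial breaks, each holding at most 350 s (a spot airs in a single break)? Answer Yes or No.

Total = 1430 s; ⌈1430/350⌉ = 5.
At least 5 commercial breaks are required, but only 4 are allowed.

No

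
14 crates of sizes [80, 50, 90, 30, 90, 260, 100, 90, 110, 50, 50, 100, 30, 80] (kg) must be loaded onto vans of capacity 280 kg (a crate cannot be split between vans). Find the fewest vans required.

Total = 260 + 110 + 100 + 100 + 90 + 90 + 90 + 80 + 80 + 50 + 50 + 50 + 30 + 30 = 1210 kg.
Lower bound: ⌈1210/280⌉ = 5 vans.
A packing using 5 vans:
  van 1: 260 = 260
  van 2: 110 + 100 + 50 = 260
  van 3: 100 + 90 + 90 = 280
  van 4: 90 + 80 + 80 + 30 = 280
  van 5: 50 + 50 + 30 = 130
This matches the lower bound, so 5 is optimal.

5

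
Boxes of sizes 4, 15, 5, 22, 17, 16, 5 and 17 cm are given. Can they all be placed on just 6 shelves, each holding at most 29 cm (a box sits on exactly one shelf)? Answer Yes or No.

Yes

A valid assignment using 5 shelves:
  shelf 1: 22 + 5 = 27
  shelf 2: 17 + 5 + 4 = 26
  shelf 3: 17 = 17
  shelf 4: 16 = 16
  shelf 5: 15 = 15
That uses only 5 ≤ 6, so 6 shelves are enough.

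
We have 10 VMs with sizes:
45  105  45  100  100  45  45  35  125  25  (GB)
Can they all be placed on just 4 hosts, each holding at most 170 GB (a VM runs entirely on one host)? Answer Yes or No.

No

Total = 670 GB; ⌈670/170⌉ = 4.
The bound of 4 does not rule out 4, but exhaustive search shows no assignment into 4 hosts of capacity 170 GB exists — the minimum is 5.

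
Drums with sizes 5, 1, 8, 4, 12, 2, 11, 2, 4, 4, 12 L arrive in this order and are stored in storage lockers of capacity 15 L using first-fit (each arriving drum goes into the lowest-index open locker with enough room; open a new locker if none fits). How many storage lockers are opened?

5

  5 → locker 1 (new)  [load 5/15]
  1 → locker 1  [load 6/15]
  8 → locker 1  [load 14/15]
  4 → locker 2 (new)  [load 4/15]
  12 → locker 3 (new)  [load 12/15]
  2 → locker 2  [load 6/15]
  11 → locker 4 (new)  [load 11/15]
  2 → locker 2  [load 8/15]
  4 → locker 2  [load 12/15]
  4 → locker 4  [load 15/15]
  12 → locker 5 (new)  [load 12/15]
5 storage lockers opened.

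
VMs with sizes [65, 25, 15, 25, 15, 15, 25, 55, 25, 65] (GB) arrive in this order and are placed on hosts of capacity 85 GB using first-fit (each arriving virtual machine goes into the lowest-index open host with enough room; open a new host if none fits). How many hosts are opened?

5

  65 → host 1 (new)  [load 65/85]
  25 → host 2 (new)  [load 25/85]
  15 → host 1  [load 80/85]
  25 → host 2  [load 50/85]
  15 → host 2  [load 65/85]
  15 → host 2  [load 80/85]
  25 → host 3 (new)  [load 25/85]
  55 → host 3  [load 80/85]
  25 → host 4 (new)  [load 25/85]
  65 → host 5 (new)  [load 65/85]
5 hosts opened.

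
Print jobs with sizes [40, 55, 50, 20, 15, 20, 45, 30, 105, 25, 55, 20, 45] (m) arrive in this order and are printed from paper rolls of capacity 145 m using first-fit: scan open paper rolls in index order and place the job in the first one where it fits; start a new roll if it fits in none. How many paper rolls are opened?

4

  40 → roll 1 (new)  [load 40/145]
  55 → roll 1  [load 95/145]
  50 → roll 1  [load 145/145]
  20 → roll 2 (new)  [load 20/145]
  15 → roll 2  [load 35/145]
  20 → roll 2  [load 55/145]
  45 → roll 2  [load 100/145]
  30 → roll 2  [load 130/145]
  105 → roll 3 (new)  [load 105/145]
  25 → roll 3  [load 130/145]
  55 → roll 4 (new)  [load 55/145]
  20 → roll 4  [load 75/145]
  45 → roll 4  [load 120/145]
4 paper rolls opened.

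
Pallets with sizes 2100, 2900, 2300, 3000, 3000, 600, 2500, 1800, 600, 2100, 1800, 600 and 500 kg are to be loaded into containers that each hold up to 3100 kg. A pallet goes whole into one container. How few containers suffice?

9

Total = 3000 + 3000 + 2900 + 2500 + 2300 + 2100 + 2100 + 1800 + 1800 + 600 + 600 + 600 + 500 = 23800 kg.
Lower bound: ⌈23800/3100⌉ = 8 containers.
Also, 9 pallets each exceed 1550 kg, and no two of those can share a container, so at least 9 containers are needed.
A packing using 9 containers:
  container 1: 3000 = 3000
  container 2: 3000 = 3000
  container 3: 2900 = 2900
  container 4: 2500 + 600 = 3100
  container 5: 2300 + 600 = 2900
  container 6: 2100 + 600 = 2700
  container 7: 2100 + 500 = 2600
  container 8: 1800 = 1800
  container 9: 1800 = 1800
This matches the lower bound, so 9 is optimal.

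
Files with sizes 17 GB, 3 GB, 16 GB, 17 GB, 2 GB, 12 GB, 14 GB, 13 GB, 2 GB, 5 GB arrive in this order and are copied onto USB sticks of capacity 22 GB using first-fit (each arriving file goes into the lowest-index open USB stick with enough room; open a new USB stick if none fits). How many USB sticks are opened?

6

  17 → USB stick 1 (new)  [load 17/22]
  3 → USB stick 1  [load 20/22]
  16 → USB stick 2 (new)  [load 16/22]
  17 → USB stick 3 (new)  [load 17/22]
  2 → USB stick 1  [load 22/22]
  12 → USB stick 4 (new)  [load 12/22]
  14 → USB stick 5 (new)  [load 14/22]
  13 → USB stick 6 (new)  [load 13/22]
  2 → USB stick 2  [load 18/22]
  5 → USB stick 3  [load 22/22]
6 USB sticks opened.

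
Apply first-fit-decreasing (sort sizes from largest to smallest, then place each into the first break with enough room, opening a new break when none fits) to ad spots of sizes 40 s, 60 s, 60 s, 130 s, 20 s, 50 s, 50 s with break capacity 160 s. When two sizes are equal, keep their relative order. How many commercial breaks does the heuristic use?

3

Sorted descending: 130, 60, 60, 50, 50, 40, 20.
  130 → break 1 (new)  [load 130/160]
  60 → break 2 (new)  [load 60/160]
  60 → break 2  [load 120/160]
  50 → break 3 (new)  [load 50/160]
  50 → break 3  [load 100/160]
  40 → break 2  [load 160/160]
  20 → break 1  [load 150/160]
3 commercial breaks opened.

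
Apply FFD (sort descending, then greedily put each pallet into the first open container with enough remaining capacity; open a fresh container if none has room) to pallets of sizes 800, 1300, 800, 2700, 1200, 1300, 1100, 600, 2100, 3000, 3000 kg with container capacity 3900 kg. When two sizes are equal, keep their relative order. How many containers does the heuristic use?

Sorted descending: 3000, 3000, 2700, 2100, 1300, 1300, 1200, 1100, 800, 800, 600.
  3000 → container 1 (new)  [load 3000/3900]
  3000 → container 2 (new)  [load 3000/3900]
  2700 → container 3 (new)  [load 2700/3900]
  2100 → container 4 (new)  [load 2100/3900]
  1300 → container 4  [load 3400/3900]
  1300 → container 5 (new)  [load 1300/3900]
  1200 → container 3  [load 3900/3900]
  1100 → container 5  [load 2400/3900]
  800 → container 1  [load 3800/3900]
  800 → container 2  [load 3800/3900]
  600 → container 5  [load 3000/3900]
5 containers opened.

5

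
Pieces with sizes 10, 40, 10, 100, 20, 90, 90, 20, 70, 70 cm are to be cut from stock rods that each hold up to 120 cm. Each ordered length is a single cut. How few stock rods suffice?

Total = 100 + 90 + 90 + 70 + 70 + 40 + 20 + 20 + 10 + 10 = 520 cm.
Lower bound: ⌈520/120⌉ = 5 stock rods.
A packing using 5 stock rods:
  stock rod 1: 100 + 20 = 120
  stock rod 2: 90 + 20 + 10 = 120
  stock rod 3: 90 + 10 = 100
  stock rod 4: 70 + 40 = 110
  stock rod 5: 70 = 70
This matches the lower bound, so 5 is optimal.

5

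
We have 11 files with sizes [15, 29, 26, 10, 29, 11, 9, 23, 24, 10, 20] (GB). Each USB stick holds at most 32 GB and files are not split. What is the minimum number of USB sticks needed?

Total = 29 + 29 + 26 + 24 + 23 + 20 + 15 + 11 + 10 + 10 + 9 = 206 GB.
Lower bound: ⌈206/32⌉ = 7 USB sticks.
A packing using 8 USB sticks:
  USB stick 1: 29 = 29
  USB stick 2: 29 = 29
  USB stick 3: 26 = 26
  USB stick 4: 24 = 24
  USB stick 5: 23 + 9 = 32
  USB stick 6: 20 + 11 = 31
  USB stick 7: 15 + 10 = 25
  USB stick 8: 10 = 10
No arrangement into 7 USB sticks stays within capacity, so 8 is optimal.

8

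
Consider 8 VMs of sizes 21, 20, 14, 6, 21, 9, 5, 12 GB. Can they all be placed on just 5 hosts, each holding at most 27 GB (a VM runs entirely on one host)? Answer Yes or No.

Yes

A valid assignment using 5 hosts:
  host 1: 21 + 6 = 27
  host 2: 21 + 5 = 26
  host 3: 20 = 20
  host 4: 14 + 12 = 26
  host 5: 9 = 9
Every load is within 27 GB, so 5 hosts suffice.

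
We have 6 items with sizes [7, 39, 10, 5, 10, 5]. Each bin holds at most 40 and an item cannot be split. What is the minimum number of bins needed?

Total = 39 + 10 + 10 + 7 + 5 + 5 = 76.
Lower bound: ⌈76/40⌉ = 2 bins.
A packing using 2 bins:
  bin 1: 39 = 39
  bin 2: 10 + 10 + 7 + 5 + 5 = 37
This matches the lower bound, so 2 is optimal.

2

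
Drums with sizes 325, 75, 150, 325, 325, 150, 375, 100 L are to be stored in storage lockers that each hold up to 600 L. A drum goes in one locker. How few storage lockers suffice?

4

Total = 375 + 325 + 325 + 325 + 150 + 150 + 100 + 75 = 1825 L.
Lower bound: ⌈1825/600⌉ = 4 storage lockers.
A packing using 4 storage lockers:
  locker 1: 375 + 150 + 75 = 600
  locker 2: 325 + 150 + 100 = 575
  locker 3: 325 = 325
  locker 4: 325 = 325
This matches the lower bound, so 4 is optimal.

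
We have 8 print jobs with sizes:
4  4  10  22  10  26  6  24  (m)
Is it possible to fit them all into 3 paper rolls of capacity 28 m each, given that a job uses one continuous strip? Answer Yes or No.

Total = 106 m; ⌈106/28⌉ = 4.
At least 4 paper rolls are required, but only 3 are allowed.

No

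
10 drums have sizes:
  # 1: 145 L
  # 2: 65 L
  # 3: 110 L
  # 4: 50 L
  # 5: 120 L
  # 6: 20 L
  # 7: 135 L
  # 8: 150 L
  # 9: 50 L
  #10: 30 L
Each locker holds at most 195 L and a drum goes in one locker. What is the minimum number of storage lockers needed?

Total = 150 + 145 + 135 + 120 + 110 + 65 + 50 + 50 + 30 + 20 = 875 L.
Lower bound: ⌈875/195⌉ = 5 storage lockers.
A packing using 5 storage lockers:
  locker 1: 150 + 30 = 180
  locker 2: 145 + 50 = 195
  locker 3: 135 + 50 = 185
  locker 4: 120 + 65 = 185
  locker 5: 110 + 20 = 130
This matches the lower bound, so 5 is optimal.

5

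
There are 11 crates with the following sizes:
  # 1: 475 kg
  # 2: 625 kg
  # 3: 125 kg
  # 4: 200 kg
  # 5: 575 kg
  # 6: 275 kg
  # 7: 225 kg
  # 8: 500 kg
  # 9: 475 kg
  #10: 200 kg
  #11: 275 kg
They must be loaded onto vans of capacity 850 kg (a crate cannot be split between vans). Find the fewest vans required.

Total = 625 + 575 + 500 + 475 + 475 + 275 + 275 + 225 + 200 + 200 + 125 = 3950 kg.
Lower bound: ⌈3950/850⌉ = 5 vans.
A packing using 5 vans:
  van 1: 625 + 225 = 850
  van 2: 575 + 275 = 850
  van 3: 500 + 275 = 775
  van 4: 475 + 200 + 125 = 800
  van 5: 475 + 200 = 675
This matches the lower bound, so 5 is optimal.

5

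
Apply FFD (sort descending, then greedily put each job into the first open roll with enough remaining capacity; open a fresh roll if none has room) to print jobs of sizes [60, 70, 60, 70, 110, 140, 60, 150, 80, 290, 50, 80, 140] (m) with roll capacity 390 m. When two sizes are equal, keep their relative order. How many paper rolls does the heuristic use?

4

Sorted descending: 290, 150, 140, 140, 110, 80, 80, 70, 70, 60, 60, 60, 50.
  290 → roll 1 (new)  [load 290/390]
  150 → roll 2 (new)  [load 150/390]
  140 → roll 2  [load 290/390]
  140 → roll 3 (new)  [load 140/390]
  110 → roll 3  [load 250/390]
  80 → roll 1  [load 370/390]
  80 → roll 2  [load 370/390]
  70 → roll 3  [load 320/390]
  70 → roll 3  [load 390/390]
  60 → roll 4 (new)  [load 60/390]
  60 → roll 4  [load 120/390]
  60 → roll 4  [load 180/390]
  50 → roll 4  [load 230/390]
4 paper rolls opened.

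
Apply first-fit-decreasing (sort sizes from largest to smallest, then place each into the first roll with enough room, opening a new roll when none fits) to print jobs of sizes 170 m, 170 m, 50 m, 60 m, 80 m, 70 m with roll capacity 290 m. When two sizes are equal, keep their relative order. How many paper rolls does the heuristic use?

3

Sorted descending: 170, 170, 80, 70, 60, 50.
  170 → roll 1 (new)  [load 170/290]
  170 → roll 2 (new)  [load 170/290]
  80 → roll 1  [load 250/290]
  70 → roll 2  [load 240/290]
  60 → roll 3 (new)  [load 60/290]
  50 → roll 2  [load 290/290]
3 paper rolls opened.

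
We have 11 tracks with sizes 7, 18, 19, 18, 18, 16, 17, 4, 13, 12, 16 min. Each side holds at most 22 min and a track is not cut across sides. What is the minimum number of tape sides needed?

9

Total = 19 + 18 + 18 + 18 + 17 + 16 + 16 + 13 + 12 + 7 + 4 = 158 min.
Lower bound: ⌈158/22⌉ = 8 tape sides.
Also, 9 tracks each exceed 11 min, and no two of those can share a side, so at least 9 tape sides are needed.
A packing using 9 tape sides:
  side 1: 19 = 19
  side 2: 18 + 4 = 22
  side 3: 18 = 18
  side 4: 18 = 18
  side 5: 17 = 17
  side 6: 16 = 16
  side 7: 16 = 16
  side 8: 13 + 7 = 20
  side 9: 12 = 12
This matches the lower bound, so 9 is optimal.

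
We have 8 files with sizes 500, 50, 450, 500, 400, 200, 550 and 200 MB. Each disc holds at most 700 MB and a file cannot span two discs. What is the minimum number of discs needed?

5

Total = 550 + 500 + 500 + 450 + 400 + 200 + 200 + 50 = 2850 MB.
Lower bound: ⌈2850/700⌉ = 5 discs.
A packing using 5 discs:
  disc 1: 550 + 50 = 600
  disc 2: 500 + 200 = 700
  disc 3: 500 + 200 = 700
  disc 4: 450 = 450
  disc 5: 400 = 400
This matches the lower bound, so 5 is optimal.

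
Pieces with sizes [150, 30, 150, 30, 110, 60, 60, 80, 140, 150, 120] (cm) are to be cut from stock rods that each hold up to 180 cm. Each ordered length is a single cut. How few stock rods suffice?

Total = 150 + 150 + 150 + 140 + 120 + 110 + 80 + 60 + 60 + 30 + 30 = 1080 cm.
Lower bound: ⌈1080/180⌉ = 6 stock rods.
A packing using 7 stock rods:
  stock rod 1: 150 + 30 = 180
  stock rod 2: 150 + 30 = 180
  stock rod 3: 150 = 150
  stock rod 4: 140 = 140
  stock rod 5: 120 + 60 = 180
  stock rod 6: 110 + 60 = 170
  stock rod 7: 80 = 80
No arrangement into 6 stock rods stays within capacity, so 7 is optimal.

7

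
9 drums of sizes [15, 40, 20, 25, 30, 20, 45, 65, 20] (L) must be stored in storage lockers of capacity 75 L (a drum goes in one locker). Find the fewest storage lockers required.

Total = 65 + 45 + 40 + 30 + 25 + 20 + 20 + 20 + 15 = 280 L.
Lower bound: ⌈280/75⌉ = 4 storage lockers.
A packing using 4 storage lockers:
  locker 1: 65 = 65
  locker 2: 45 + 30 = 75
  locker 3: 40 + 25 = 65
  locker 4: 20 + 20 + 20 + 15 = 75
This matches the lower bound, so 4 is optimal.

4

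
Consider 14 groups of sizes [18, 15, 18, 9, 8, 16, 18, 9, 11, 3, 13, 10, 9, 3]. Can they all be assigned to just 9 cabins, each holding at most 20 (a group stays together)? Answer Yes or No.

Yes

A valid assignment using 9 cabins:
  cabin 1: 18 = 18
  cabin 2: 18 = 18
  cabin 3: 18 = 18
  cabin 4: 16 + 3 = 19
  cabin 5: 15 + 3 = 18
  cabin 6: 13 = 13
  cabin 7: 11 + 9 = 20
  cabin 8: 10 + 9 = 19
  cabin 9: 9 + 8 = 17
Every load is within 20, so 9 cabins suffice.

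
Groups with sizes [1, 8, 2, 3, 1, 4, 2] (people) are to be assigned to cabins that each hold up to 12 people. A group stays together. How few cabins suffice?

2

Total = 8 + 4 + 3 + 2 + 2 + 1 + 1 = 21 people.
Lower bound: ⌈21/12⌉ = 2 cabins.
A packing using 2 cabins:
  cabin 1: 8 + 4 = 12
  cabin 2: 3 + 2 + 2 + 1 + 1 = 9
This matches the lower bound, so 2 is optimal.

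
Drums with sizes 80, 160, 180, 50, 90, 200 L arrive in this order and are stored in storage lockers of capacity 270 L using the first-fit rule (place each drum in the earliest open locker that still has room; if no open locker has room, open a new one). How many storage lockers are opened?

  80 → locker 1 (new)  [load 80/270]
  160 → locker 1  [load 240/270]
  180 → locker 2 (new)  [load 180/270]
  50 → locker 2  [load 230/270]
  90 → locker 3 (new)  [load 90/270]
  200 → locker 4 (new)  [load 200/270]
4 storage lockers opened.

4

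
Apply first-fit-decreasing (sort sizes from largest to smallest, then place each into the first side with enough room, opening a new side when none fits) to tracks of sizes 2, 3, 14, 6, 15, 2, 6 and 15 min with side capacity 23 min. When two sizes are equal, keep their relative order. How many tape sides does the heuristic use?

3

Sorted descending: 15, 15, 14, 6, 6, 3, 2, 2.
  15 → side 1 (new)  [load 15/23]
  15 → side 2 (new)  [load 15/23]
  14 → side 3 (new)  [load 14/23]
  6 → side 1  [load 21/23]
  6 → side 2  [load 21/23]
  3 → side 3  [load 17/23]
  2 → side 1  [load 23/23]
  2 → side 2  [load 23/23]
3 tape sides opened.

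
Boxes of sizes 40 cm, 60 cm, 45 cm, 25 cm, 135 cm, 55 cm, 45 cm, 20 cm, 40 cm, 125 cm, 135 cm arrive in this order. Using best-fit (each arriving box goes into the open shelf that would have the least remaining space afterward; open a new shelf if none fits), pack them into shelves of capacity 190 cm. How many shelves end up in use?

  40 → shelf 1 (new)  [load 40/190]
  60 → shelf 1  [load 100/190]
  45 → shelf 1  [load 145/190]
  25 → shelf 1  [load 170/190]
  135 → shelf 2 (new)  [load 135/190]
  55 → shelf 2  [load 190/190]
  45 → shelf 3 (new)  [load 45/190]
  20 → shelf 1  [load 190/190]
  40 → shelf 3  [load 85/190]
  125 → shelf 4 (new)  [load 125/190]
  135 → shelf 5 (new)  [load 135/190]
5 shelves opened.

5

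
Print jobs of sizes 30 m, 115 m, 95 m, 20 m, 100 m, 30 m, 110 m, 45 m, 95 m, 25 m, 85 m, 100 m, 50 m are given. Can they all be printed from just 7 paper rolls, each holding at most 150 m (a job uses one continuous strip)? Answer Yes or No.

A valid assignment using 7 paper rolls:
  roll 1: 115 + 30 = 145
  roll 2: 110 + 30 = 140
  roll 3: 100 + 50 = 150
  roll 4: 100 + 45 = 145
  roll 5: 95 + 25 + 20 = 140
  roll 6: 95 = 95
  roll 7: 85 = 85
Every load is within 150 m, so 7 paper rolls suffice.

Yes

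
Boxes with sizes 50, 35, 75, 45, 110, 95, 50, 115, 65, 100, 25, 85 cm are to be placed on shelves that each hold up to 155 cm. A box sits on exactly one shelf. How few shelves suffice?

6

Total = 115 + 110 + 100 + 95 + 85 + 75 + 65 + 50 + 50 + 45 + 35 + 25 = 850 cm.
Lower bound: ⌈850/155⌉ = 6 shelves.
A packing using 6 shelves:
  shelf 1: 115 + 35 = 150
  shelf 2: 110 + 45 = 155
  shelf 3: 100 + 50 = 150
  shelf 4: 95 + 50 = 145
  shelf 5: 85 + 65 = 150
  shelf 6: 75 + 25 = 100
This matches the lower bound, so 6 is optimal.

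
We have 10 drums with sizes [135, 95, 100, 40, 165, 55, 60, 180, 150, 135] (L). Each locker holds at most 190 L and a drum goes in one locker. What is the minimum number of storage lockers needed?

Total = 180 + 165 + 150 + 135 + 135 + 100 + 95 + 60 + 55 + 40 = 1115 L.
Lower bound: ⌈1115/190⌉ = 6 storage lockers.
A packing using 7 storage lockers:
  locker 1: 180 = 180
  locker 2: 165 = 165
  locker 3: 150 + 40 = 190
  locker 4: 135 + 55 = 190
  locker 5: 135 = 135
  locker 6: 100 + 60 = 160
  locker 7: 95 = 95
No arrangement into 6 storage lockers stays within capacity, so 7 is optimal.

7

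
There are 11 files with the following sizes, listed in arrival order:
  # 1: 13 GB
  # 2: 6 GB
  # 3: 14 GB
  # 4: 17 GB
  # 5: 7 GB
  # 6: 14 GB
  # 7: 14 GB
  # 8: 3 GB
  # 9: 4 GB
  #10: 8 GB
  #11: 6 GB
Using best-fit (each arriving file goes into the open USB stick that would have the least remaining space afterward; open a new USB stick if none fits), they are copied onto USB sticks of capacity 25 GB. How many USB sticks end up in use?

  13 → USB stick 1 (new)  [load 13/25]
  6 → USB stick 1  [load 19/25]
  14 → USB stick 2 (new)  [load 14/25]
  17 → USB stick 3 (new)  [load 17/25]
  7 → USB stick 3  [load 24/25]
  14 → USB stick 4 (new)  [load 14/25]
  14 → USB stick 5 (new)  [load 14/25]
  3 → USB stick 1  [load 22/25]
  4 → USB stick 2  [load 18/25]
  8 → USB stick 4  [load 22/25]
  6 → USB stick 2  [load 24/25]
5 USB sticks opened.

5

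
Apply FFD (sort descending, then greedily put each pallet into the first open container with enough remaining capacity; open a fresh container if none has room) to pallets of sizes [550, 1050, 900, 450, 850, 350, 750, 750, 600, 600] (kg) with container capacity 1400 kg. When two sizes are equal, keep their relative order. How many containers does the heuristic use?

5

Sorted descending: 1050, 900, 850, 750, 750, 600, 600, 550, 450, 350.
  1050 → container 1 (new)  [load 1050/1400]
  900 → container 2 (new)  [load 900/1400]
  850 → container 3 (new)  [load 850/1400]
  750 → container 4 (new)  [load 750/1400]
  750 → container 5 (new)  [load 750/1400]
  600 → container 4  [load 1350/1400]
  600 → container 5  [load 1350/1400]
  550 → container 3  [load 1400/1400]
  450 → container 2  [load 1350/1400]
  350 → container 1  [load 1400/1400]
5 containers opened.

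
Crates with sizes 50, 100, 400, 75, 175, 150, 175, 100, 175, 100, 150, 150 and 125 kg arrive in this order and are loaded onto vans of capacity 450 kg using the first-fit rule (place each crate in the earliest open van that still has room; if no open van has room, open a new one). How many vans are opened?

  50 → van 1 (new)  [load 50/450]
  100 → van 1  [load 150/450]
  400 → van 2 (new)  [load 400/450]
  75 → van 1  [load 225/450]
  175 → van 1  [load 400/450]
  150 → van 3 (new)  [load 150/450]
  175 → van 3  [load 325/450]
  100 → van 3  [load 425/450]
  175 → van 4 (new)  [load 175/450]
  100 → van 4  [load 275/450]
  150 → van 4  [load 425/450]
  150 → van 5 (new)  [load 150/450]
  125 → van 5  [load 275/450]
5 vans opened.

5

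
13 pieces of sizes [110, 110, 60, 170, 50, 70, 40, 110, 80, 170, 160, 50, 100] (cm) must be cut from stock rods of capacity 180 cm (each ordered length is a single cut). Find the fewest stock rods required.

8

Total = 170 + 170 + 160 + 110 + 110 + 110 + 100 + 80 + 70 + 60 + 50 + 50 + 40 = 1280 cm.
Lower bound: ⌈1280/180⌉ = 8 stock rods.
A packing using 8 stock rods:
  stock rod 1: 170 = 170
  stock rod 2: 170 = 170
  stock rod 3: 160 = 160
  stock rod 4: 110 + 70 = 180
  stock rod 5: 110 + 60 = 170
  stock rod 6: 110 + 50 = 160
  stock rod 7: 100 + 80 = 180
  stock rod 8: 50 + 40 = 90
This matches the lower bound, so 8 is optimal.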